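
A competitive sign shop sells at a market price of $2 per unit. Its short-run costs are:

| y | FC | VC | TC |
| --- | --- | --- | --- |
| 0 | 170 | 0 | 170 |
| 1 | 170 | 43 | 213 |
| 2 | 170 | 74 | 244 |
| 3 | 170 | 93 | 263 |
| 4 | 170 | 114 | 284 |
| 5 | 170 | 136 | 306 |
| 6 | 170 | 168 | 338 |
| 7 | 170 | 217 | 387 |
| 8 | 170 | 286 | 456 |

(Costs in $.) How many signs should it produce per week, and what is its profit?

y = 0 (shut down); profit = -$170

Profit at each row (π = 2y − TC): y=0: -170; y=1: -211; y=2: -240; y=3: -257; y=4: -276; y=5: -296; y=6: -326; y=7: -373; y=8: -440.
Profit is highest at y = 0. Equivalently, the lowest AVC in the table is 136/5 ≈ $27.20 at y = 5, and P = $2 falls below it — price never covers variable cost, so the firm shuts down and loses only its fixed cost.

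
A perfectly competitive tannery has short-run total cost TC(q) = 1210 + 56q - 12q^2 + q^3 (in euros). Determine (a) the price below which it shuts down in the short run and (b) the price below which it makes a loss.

AVC = 56 - 12q + q^2; minimized at q = 6, giving min AVC = €20. That is the shutdown price.
ATC = 1210/q + 56 - 12q + q^2. Setting dATC/dq = −1210/q^2 − 12 + 2q = 0 gives q = 11 (since 2·11^3 − 12·11^2 = 1210).
min ATC = 1210/11 + 56 − 12·11 + 11^2 = €155. That is the break-even price.
For €20 ≤ P < €155 the firm produces at a loss; below €20 it shuts down.

Shutdown price = €20; break-even price = €155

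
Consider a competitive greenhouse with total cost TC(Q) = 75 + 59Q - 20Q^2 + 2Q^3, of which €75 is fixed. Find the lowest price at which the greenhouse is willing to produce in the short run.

€9 per unit

Short-run supply begins at min AVC. From VC = 59Q - 20Q^2 + 2Q^3, AVC = 59 - 20Q + 2Q^2.
At the minimum of AVC, MC = AVC. MC = 59 - 40Q + 6Q^2; setting MC = AVC gives 4Q^2 - 20Q = 0, so Q = 5. min AVC = 9.
For P < €9 the firm produces nothing.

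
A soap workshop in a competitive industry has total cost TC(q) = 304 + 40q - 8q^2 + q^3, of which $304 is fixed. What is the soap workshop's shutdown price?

The shutdown price is the minimum of AVC. VC = 40q - 8q^2 + q^3, so AVC = 40 - 8q + q^2.
dAVC/dq = -8 + 2q = 0 gives q = 4. min AVC = 40 - 8·4 + 4^2 = 24.
For P < $24 the firm produces nothing.

$24 per unit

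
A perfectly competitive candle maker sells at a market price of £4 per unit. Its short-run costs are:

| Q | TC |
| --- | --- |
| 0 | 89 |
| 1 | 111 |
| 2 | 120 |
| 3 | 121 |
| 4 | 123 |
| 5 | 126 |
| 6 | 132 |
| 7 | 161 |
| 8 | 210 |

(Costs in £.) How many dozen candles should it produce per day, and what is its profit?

Compute π = P·Q − TC at each output: Q=0: -89; Q=1: -107; Q=2: -112; Q=3: -109; Q=4: -107; Q=5: -106; Q=6: -108; Q=7: -133; Q=8: -178.
Profit is highest at Q = 0. Equivalently, the lowest AVC in the table is 43/6 ≈ £7.17 at Q = 6, and P = £4 falls below it — price never covers variable cost, so the firm shuts down and loses only its fixed cost.

Q = 0 (shut down); profit = -£89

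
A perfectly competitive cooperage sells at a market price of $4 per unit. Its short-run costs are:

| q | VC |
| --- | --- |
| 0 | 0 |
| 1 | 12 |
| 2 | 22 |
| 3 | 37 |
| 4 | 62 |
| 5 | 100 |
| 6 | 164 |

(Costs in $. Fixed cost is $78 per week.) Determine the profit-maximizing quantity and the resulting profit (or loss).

Tabulate TR − TC: q=0: -78; q=1: -86; q=2: -92; q=3: -103; q=4: -124; q=5: -158; q=6: -218.
Profit is highest at q = 0. Equivalently, the lowest AVC in the table is 22/2 ≈ $11 at q = 2, and P = $4 falls below it — price never covers variable cost, so the firm shuts down and loses only its fixed cost.

q = 0 (shut down); profit = -$78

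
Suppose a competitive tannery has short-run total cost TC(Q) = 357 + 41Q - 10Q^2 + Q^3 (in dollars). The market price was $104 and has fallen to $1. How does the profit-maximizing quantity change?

MC = 41 - 20Q + 3Q^2; the shutdown threshold is min AVC = $16 (at Q = 5).
At P = $104 ≥ min AVC, set P = MC on the rising branch: Q = 9.
At P = $1 < min AVC = $16, price no longer covers variable cost at any output, so the firm shuts down: Q = 0.

Output falls from 9 to 0 (the firm shuts down)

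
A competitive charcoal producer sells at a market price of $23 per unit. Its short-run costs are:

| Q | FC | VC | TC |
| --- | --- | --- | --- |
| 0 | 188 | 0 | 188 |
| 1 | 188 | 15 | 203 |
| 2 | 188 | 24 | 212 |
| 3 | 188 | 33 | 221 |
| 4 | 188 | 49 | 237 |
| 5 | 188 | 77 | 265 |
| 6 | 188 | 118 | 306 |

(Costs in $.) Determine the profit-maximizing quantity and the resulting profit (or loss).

Compute π = P·Q − TC at each output: Q=0: -188; Q=1: -180; Q=2: -166; Q=3: -152; Q=4: -145; Q=5: -150; Q=6: -168.
Profit is maximized at Q = 4. AVC there is 49/4 = $12.25 ≤ P, so producing beats shutting down (which would give -$188).

Q = 4; profit = -$145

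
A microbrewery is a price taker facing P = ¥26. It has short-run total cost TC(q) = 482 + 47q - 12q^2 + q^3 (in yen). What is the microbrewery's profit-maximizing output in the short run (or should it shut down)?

Strip out fixed cost: VC = 47q - 12q^2 + q^3. Then AVC = 47 - 12q + q^2 and MC = 47 - 24q + 3q^2.
AVC is minimized where dAVC/dq = -12 + 2q = 0, at q = 6; min AVC = 47 - 12·6 + 6^2 = ¥11.
Since P = ¥26 ≥ min AVC = ¥11, price covers variable cost and the firm should produce.
Solving P = MC: 21 - 24q + 3q^2 = 0 ⇒ q = 1 or 7. On the upward-sloping branch, q* = 7.
Check: AVC at q = 7 is ¥12 ≤ P, so revenue covers variable cost.
Profit = P·q − TC = 26·7 − 566 = -¥384, a loss, but smaller than the ¥482 fixed cost the firm would lose by shutting down.

Produce at q = 7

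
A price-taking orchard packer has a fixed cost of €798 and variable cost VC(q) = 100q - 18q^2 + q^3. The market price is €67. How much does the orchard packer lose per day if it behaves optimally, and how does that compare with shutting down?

Profit = -€314 at q = 11

AVC = 100 - 18q + q^2 has its minimum €19 at q = 9; price €67 clears that bar, so the firm operates.
With MC = 100 - 36q + 3q^2, P = MC on the upward-sloping part at q* = 11.
TR = 67·11 = 737. TC = 798 + 253 = 1051. Profit = 737 − 1051 = -€314.
By producing, the firm covers all variable cost plus €484 of fixed cost; shutting down would lose the full €798.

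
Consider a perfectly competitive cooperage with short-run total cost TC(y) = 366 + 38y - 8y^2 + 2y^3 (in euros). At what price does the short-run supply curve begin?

The shutdown price is the minimum of AVC. VC = 38y - 8y^2 + 2y^3, so AVC = 38 - 8y + 2y^2.
dAVC/dy = -8 + 4y = 0 gives y = 2. min AVC = 38 - 8·2 + 2·2^2 = 30.
The firm shuts down for any P below €30.

€30 per unit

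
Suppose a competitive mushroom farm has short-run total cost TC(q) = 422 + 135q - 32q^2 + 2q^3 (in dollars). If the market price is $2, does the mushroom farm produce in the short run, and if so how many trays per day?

Shut down

Strip out fixed cost: VC = 135q - 32q^2 + 2q^3. Then AVC = 135 - 32q + 2q^2 and MC = 135 - 64q + 6q^2.
AVC is minimized where dAVC/dq = -32 + 4q = 0, at q = 8; min AVC = 135 - 32·8 + 2·8^2 = $7.
With P < min AVC ($2 < $7), every unit sold adds to the loss.
The firm minimizes its loss by shutting down and losing only its fixed cost of $422.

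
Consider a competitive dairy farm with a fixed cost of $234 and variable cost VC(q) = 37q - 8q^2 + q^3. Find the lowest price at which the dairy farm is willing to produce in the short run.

The firm shuts down when price falls below the minimum of average variable cost. AVC = VC/q = 37 - 8q + q^2.
dAVC/dq = -8 + 2q = 0 gives q = 4. min AVC = 37 - 8·4 + 4^2 = 21.
So the shutdown price is $21.

$21 per unit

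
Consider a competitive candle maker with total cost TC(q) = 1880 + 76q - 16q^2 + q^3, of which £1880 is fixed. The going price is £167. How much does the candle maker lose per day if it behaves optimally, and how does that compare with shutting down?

AVC = 76 - 16q + q^2; min AVC = £12 at q = 8. Since P = £167 ≥ min AVC, the firm produces.
MC = 76 - 32q + 3q^2. Setting P = MC and taking the root on the rising branch gives q* = 13.
TR = 167·13 = 2171. TC = 1880 + 481 = 2361. Profit = 2171 − 2361 = -£190.
That loss of £190 beats the £1880 the firm would lose by shutting down; producing recovers £1690 of fixed cost.

Profit = -£190 at q = 13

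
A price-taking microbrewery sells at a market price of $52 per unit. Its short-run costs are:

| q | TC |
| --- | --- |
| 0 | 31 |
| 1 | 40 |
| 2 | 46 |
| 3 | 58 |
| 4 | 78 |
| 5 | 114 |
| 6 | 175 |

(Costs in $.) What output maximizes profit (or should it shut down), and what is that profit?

Tabulate TR − TC: q=0: -31; q=1: 12; q=2: 58; q=3: 98; q=4: 130; q=5: 146; q=6: 137.
Profit is maximized at q = 5. AVC there is 83/5 = $16.60 ≤ P, so producing beats shutting down (which would give -$31).

q = 5; profit = $146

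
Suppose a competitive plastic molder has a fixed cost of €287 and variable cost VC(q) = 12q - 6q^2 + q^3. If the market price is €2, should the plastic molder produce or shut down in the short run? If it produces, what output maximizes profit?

Shut down

Variable cost is VC = 12q - 6q^2 + q^3, so AVC = VC/q = 12 - 6q + q^2 and MC = dTC/dq = 12 - 12q + 3q^2.
The AVC parabola has its vertex at q = 6/2 = 3, where AVC = 12 - 6·3 + 3^2 = €3.
P = €2 lies below min AVC = €3; no output level covers variable cost.
Shutting down limits the loss to fixed cost, €287.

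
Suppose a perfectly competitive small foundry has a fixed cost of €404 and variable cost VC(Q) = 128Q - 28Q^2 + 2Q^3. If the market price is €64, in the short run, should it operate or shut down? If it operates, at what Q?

From TC, MC = TC'(Q) = 128 - 56Q + 6Q^2 and AVC = VC/Q = 128 - 28Q + 2Q^2.
AVC is minimized where dAVC/dQ = -28 + 4Q = 0, at Q = 7; min AVC = 128 - 28·7 + 2·7^2 = €30.
P = €64 exceeds min AVC = €30, so the firm stays open.
Solving P = MC: 64 - 56Q + 6Q^2 = 0 ⇒ Q = 4/3 or 8. On the upward-sloping branch, Q* = 8.
Check: AVC at Q = 8 is €32 ≤ P, so revenue covers variable cost.
Profit = P·Q − TC = 64·8 − 660 = -€148, a loss, but smaller than the €404 fixed cost the firm would lose by shutting down.

Produce at Q = 8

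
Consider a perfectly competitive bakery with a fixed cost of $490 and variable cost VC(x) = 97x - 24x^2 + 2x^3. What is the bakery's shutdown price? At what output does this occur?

Short-run supply begins at min AVC. From VC = 97x - 24x^2 + 2x^3, AVC = 97 - 24x + 2x^2.
dAVC/dx = -24 + 4x = 0 gives x = 6. min AVC = 97 - 24·6 + 2·6^2 = 25.
For P < $25 the firm produces nothing.

$25 per unit, at x = 6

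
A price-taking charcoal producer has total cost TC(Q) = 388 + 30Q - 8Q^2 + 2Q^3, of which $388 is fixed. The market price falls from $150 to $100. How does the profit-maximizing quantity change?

Output falls from 6 to 5

AVC = 30 - 8Q + 2Q^2, minimized at Q = 2 where min AVC = $22. MC = 30 - 16Q + 6Q^2.
At P = $150 ≥ min AVC, set P = MC on the rising branch: Q = 6.
At P = $100 ≥ min AVC, set P = MC: Q = 5. The firm stays open but cuts output.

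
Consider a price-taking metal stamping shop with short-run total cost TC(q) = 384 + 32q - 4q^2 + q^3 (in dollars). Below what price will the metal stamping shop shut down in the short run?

The firm shuts down when price falls below the minimum of average variable cost. AVC = VC/q = 32 - 4q + q^2.
At the minimum of AVC, MC = AVC. MC = 32 - 8q + 3q^2; setting MC = AVC gives 2q^2 - 4q = 0, so q = 2. min AVC = 28.
The firm shuts down for any P below $28.

$28 per unit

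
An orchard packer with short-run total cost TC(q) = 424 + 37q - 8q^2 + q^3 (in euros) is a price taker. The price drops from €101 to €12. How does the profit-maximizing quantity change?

MC = 37 - 16q + 3q^2; the shutdown threshold is min AVC = €21 (at q = 4).
With P = €101 above the shutdown price, P = MC gives q = 8.
At P = €12 < min AVC = €21, price no longer covers variable cost at any output, so the firm shuts down: q = 0.

Output falls from 8 to 0 (the firm shuts down)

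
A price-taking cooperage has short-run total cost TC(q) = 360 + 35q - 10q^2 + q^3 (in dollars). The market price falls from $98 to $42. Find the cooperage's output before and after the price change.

Output falls from 9 to 7

MC = 35 - 20q + 3q^2; the shutdown threshold is min AVC = $10 (at q = 5).
At P = $98 ≥ min AVC, set P = MC on the rising branch: q = 9.
At P = $42 ≥ min AVC, set P = MC: q = 7. The firm stays open but cuts output.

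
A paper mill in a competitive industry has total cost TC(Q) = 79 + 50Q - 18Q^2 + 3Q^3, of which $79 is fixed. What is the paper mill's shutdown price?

$23 per unit

The shutdown price is the minimum of AVC. VC = 50Q - 18Q^2 + 3Q^3, so AVC = 50 - 18Q + 3Q^2.
dAVC/dQ = -18 + 6Q = 0 gives Q = 3. min AVC = 50 - 18·3 + 3·3^2 = 23.
The firm shuts down for any P below $23.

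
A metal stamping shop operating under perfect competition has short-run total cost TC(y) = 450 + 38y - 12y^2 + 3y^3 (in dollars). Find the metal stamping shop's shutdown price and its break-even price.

Shutdown price = $26; break-even price = $143

AVC = 38 - 12y + 3y^2; minimized at y = 2, giving min AVC = $26. That is the shutdown price.
ATC = 450/y + 38 - 12y + 3y^2. Setting dATC/dy = −450/y^2 − 12 + 6y = 0 gives y = 5 (since 6·5^3 − 12·5^2 = 450).
min ATC = 450/5 + 38 − 12·5 + 3·5^2 = $143. That is the break-even price.
Between these two prices the firm operates at a loss; above $143 it earns a profit.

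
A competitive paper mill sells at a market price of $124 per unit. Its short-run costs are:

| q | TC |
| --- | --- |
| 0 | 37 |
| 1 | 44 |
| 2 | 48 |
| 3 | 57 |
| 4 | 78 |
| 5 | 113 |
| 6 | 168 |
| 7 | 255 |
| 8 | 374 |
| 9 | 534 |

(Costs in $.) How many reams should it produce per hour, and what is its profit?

q = 8; profit = $618

Tabulate TR − TC: q=0: -37; q=1: 80; q=2: 200; q=3: 315; q=4: 418; q=5: 507; q=6: 576; q=7: 613; q=8: 618; q=9: 582.
Profit is maximized at q = 8. AVC there is 337/8 = $42.12 ≤ P, so producing beats shutting down (which would give -$37).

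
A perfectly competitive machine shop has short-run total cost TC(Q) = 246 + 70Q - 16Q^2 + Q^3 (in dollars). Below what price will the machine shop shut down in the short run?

$6 per unit

The firm shuts down when price falls below the minimum of average variable cost. AVC = VC/Q = 70 - 16Q + Q^2.
dAVC/dQ = -16 + 2Q = 0 gives Q = 8. min AVC = 70 - 16·8 + 8^2 = 6.
The firm shuts down for any P below $6.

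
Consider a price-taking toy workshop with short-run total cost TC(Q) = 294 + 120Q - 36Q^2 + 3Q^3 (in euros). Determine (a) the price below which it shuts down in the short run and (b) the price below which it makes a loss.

Shutdown price = €12; break-even price = €57

AVC = 120 - 36Q + 3Q^2; minimized at Q = 6, giving min AVC = €12. That is the shutdown price.
ATC = 294/Q + 120 - 36Q + 3Q^2. Setting dATC/dQ = −294/Q^2 − 36 + 6Q = 0 gives Q = 7 (since 6·7^3 − 36·7^2 = 294).
min ATC = 294/7 + 120 − 36·7 + 3·7^2 = €57. That is the break-even price.
Between these two prices the firm operates at a loss; above €57 it earns a profit.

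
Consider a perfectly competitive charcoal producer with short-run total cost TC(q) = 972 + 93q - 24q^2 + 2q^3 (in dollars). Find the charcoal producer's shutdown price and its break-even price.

Shutdown price = min AVC. AVC = 93 - 24q + 2q^2, with vertex at q = 6 and minimum $21.
ATC = 972/q + 93 - 24q + 2q^2. Setting dATC/dq = −972/q^2 − 24 + 4q = 0 gives q = 9 (since 4·9^3 − 24·9^2 = 972).
min ATC = 972/9 + 93 − 24·9 + 2·9^2 = $147. That is the break-even price.
Between these two prices the firm operates at a loss; above $147 it earns a profit.

Shutdown price = $21; break-even price = $147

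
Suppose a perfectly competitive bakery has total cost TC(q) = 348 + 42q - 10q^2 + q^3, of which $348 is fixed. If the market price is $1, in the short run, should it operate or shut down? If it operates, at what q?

Strip out fixed cost: VC = 42q - 10q^2 + q^3. Then AVC = 42 - 10q + q^2 and MC = 42 - 20q + 3q^2.
The AVC parabola has its vertex at q = 10/2 = 5, where AVC = 42 - 10·5 + 5^2 = $17.
With P < min AVC ($1 < $17), every unit sold adds to the loss.
The firm minimizes its loss by shutting down and losing only its fixed cost of $348.

Shut down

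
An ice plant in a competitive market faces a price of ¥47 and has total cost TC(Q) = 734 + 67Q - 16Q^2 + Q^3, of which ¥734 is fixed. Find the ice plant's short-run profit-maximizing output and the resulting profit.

AVC = 67 - 16Q + Q^2; min AVC = ¥3 at Q = 8. Since P = ¥47 ≥ min AVC, the firm produces.
MC = 67 - 32Q + 3Q^2. Setting P = MC and taking the root on the rising branch gives Q* = 10.
TR = 47·10 = 470. TC = 734 + 70 = 804. Profit = 470 − 804 = -¥334.
That loss of ¥334 beats the ¥734 the firm would lose by shutting down; producing recovers ¥400 of fixed cost.

Profit = -¥334 at Q = 10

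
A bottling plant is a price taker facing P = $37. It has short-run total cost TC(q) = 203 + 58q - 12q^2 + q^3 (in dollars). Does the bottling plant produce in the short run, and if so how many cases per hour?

Variable cost is VC = 58q - 12q^2 + q^3, so AVC = VC/q = 58 - 12q + q^2 and MC = dTC/dq = 58 - 24q + 3q^2.
AVC is minimized where dAVC/dq = -12 + 2q = 0, at q = 6; min AVC = 58 - 12·6 + 6^2 = $22.
Because $37 ≥ $22, revenue can cover variable cost; the firm operates.
Solving P = MC: 21 - 24q + 3q^2 = 0 ⇒ q = 1 or 7. On the upward-sloping branch, q* = 7.
Check: AVC at q = 7 is $23 ≤ P, so revenue covers variable cost.
Profit = P·q − TC = 37·7 − 364 = -$105, a loss, but smaller than the $203 fixed cost the firm would lose by shutting down.

Produce at q = 7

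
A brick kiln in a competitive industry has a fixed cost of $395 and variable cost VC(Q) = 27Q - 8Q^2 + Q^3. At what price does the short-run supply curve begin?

$11 per unit

The shutdown price is the minimum of AVC. VC = 27Q - 8Q^2 + Q^3, so AVC = 27 - 8Q + Q^2.
dAVC/dQ = -8 + 2Q = 0 gives Q = 4. min AVC = 27 - 8·4 + 4^2 = 11.
So the shutdown price is $11.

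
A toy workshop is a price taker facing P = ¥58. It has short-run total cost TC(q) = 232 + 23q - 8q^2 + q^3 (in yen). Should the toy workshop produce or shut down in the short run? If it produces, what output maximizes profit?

From TC, MC = TC'(q) = 23 - 16q + 3q^2 and AVC = VC/q = 23 - 8q + q^2.
AVC is minimized where dAVC/dq = -8 + 2q = 0, at q = 4; min AVC = 23 - 8·4 + 4^2 = ¥7.
P = ¥58 exceeds min AVC = ¥7, so the firm stays open.
Set P = MC: 58 = 23 - 16q + 3q^2 → -35 - 16q + 3q^2 = 0. The roots are q = -5/3 and q = 7; the profit-maximizing output is on the rising part of MC, so q* = 7.
Check: AVC at q = 7 is ¥16 ≤ P, so revenue covers variable cost.
Profit = P·q − TC = 58·7 − 344 = ¥62.

Produce at q = 7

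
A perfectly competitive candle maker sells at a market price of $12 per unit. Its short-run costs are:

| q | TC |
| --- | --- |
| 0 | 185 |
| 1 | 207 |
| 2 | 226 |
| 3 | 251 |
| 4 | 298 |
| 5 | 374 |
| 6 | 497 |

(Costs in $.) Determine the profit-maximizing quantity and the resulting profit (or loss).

q = 0 (shut down); profit = -$185

Compute π = P·q − TC at each output: q=0: -185; q=1: -195; q=2: -202; q=3: -215; q=4: -250; q=5: -314; q=6: -425.
Profit is highest at q = 0. Equivalently, the lowest AVC in the table is 41/2 ≈ $20.50 at q = 2, and P = $12 falls below it — price never covers variable cost, so the firm shuts down and loses only its fixed cost.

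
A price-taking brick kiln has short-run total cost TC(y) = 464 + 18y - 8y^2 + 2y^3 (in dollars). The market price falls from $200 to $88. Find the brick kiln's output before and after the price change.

AVC = 18 - 8y + 2y^2, minimized at y = 2 where min AVC = $10. MC = 18 - 16y + 6y^2.
With P = $200 above the shutdown price, P = MC gives y = 7.
At P = $88 ≥ min AVC, set P = MC: y = 5. The firm stays open but cuts output.

Output falls from 7 to 5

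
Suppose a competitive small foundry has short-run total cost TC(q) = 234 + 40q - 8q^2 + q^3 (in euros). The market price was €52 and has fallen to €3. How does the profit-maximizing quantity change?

AVC = 40 - 8q + q^2, minimized at q = 4 where min AVC = €24. MC = 40 - 16q + 3q^2.
With P = €52 above the shutdown price, P = MC gives q = 6.
At P = €3 < min AVC = €24, price no longer covers variable cost at any output, so the firm shuts down: q = 0.

Output falls from 6 to 0 (the firm shuts down)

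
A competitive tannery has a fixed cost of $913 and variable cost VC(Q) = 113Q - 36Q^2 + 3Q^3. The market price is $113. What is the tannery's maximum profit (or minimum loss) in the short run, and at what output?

Profit = -$145 at Q = 8

AVC = 113 - 36Q + 3Q^2; min AVC = $5 at Q = 6. Since P = $113 ≥ min AVC, the firm produces.
With MC = 113 - 72Q + 9Q^2, P = MC on the upward-sloping part at Q* = 8.
TR = 113·8 = 904. TC = 913 + 136 = 1049. Profit = 904 − 1049 = -$145.
That loss of $145 beats the $913 the firm would lose by shutting down; producing recovers $768 of fixed cost.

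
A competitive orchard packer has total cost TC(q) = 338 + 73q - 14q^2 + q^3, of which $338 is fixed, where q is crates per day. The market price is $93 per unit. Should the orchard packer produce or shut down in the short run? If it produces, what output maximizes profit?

Produce at q = 10

Variable cost is VC = 73q - 14q^2 + q^3, so AVC = VC/q = 73 - 14q + q^2 and MC = dTC/dq = 73 - 28q + 3q^2.
AVC hits its minimum where MC = AVC, at q = 7, giving min AVC = 73 - 14·7 + 7^2 = $24.
Since P = $93 ≥ min AVC = $24, price covers variable cost and the firm should produce.
Solving P = MC: -20 - 28q + 3q^2 = 0 ⇒ q = -2/3 or 10. On the upward-sloping branch, q* = 10.
Check: AVC at q = 10 is $33 ≤ P, so revenue covers variable cost.
Profit = P·q − TC = 93·10 − 668 = $262.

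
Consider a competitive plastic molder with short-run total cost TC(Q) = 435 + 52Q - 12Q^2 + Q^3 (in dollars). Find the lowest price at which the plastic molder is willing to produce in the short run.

$16 per unit

The shutdown price is the minimum of AVC. VC = 52Q - 12Q^2 + Q^3, so AVC = 52 - 12Q + Q^2.
At the minimum of AVC, MC = AVC. MC = 52 - 24Q + 3Q^2; setting MC = AVC gives 2Q^2 - 12Q = 0, so Q = 6. min AVC = 16.
So the shutdown price is $16.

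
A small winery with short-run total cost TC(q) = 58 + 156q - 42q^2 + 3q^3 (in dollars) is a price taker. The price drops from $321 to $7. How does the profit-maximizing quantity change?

Output falls from 11 to 0 (the firm shuts down)

AVC = 156 - 42q + 3q^2, minimized at q = 7 where min AVC = $9. MC = 156 - 84q + 9q^2.
With P = $321 above the shutdown price, P = MC gives q = 11.
At P = $7 < min AVC = $9, price no longer covers variable cost at any output, so the firm shuts down: q = 0.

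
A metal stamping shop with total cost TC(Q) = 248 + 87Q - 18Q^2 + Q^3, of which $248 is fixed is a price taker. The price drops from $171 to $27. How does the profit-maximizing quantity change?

Output falls from 14 to 10

AVC = 87 - 18Q + Q^2, minimized at Q = 9 where min AVC = $6. MC = 87 - 36Q + 3Q^2.
With P = $171 above the shutdown price, P = MC gives Q = 14.
At P = $27 ≥ min AVC, set P = MC: Q = 10. The firm stays open but cuts output.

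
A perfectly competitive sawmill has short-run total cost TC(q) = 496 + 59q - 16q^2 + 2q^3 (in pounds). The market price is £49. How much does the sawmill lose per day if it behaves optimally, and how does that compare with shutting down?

AVC = 59 - 16q + 2q^2 has its minimum £27 at q = 4; price £49 clears that bar, so the firm operates.
MC = 59 - 32q + 6q^2. Setting P = MC and taking the root on the rising branch gives q* = 5.
TR = 49·5 = 245. TC = 496 + 145 = 641. Profit = 245 − 641 = -£396.
By producing, the firm covers all variable cost plus £100 of fixed cost; shutting down would lose the full £496.

Profit = -£396 at q = 5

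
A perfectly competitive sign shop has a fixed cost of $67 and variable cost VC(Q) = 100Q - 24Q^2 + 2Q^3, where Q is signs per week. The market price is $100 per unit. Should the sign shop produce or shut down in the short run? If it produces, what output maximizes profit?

Variable cost is VC = 100Q - 24Q^2 + 2Q^3, so AVC = VC/Q = 100 - 24Q + 2Q^2 and MC = dTC/dQ = 100 - 48Q + 6Q^2.
AVC hits its minimum where MC = AVC, at Q = 6, giving min AVC = 100 - 24·6 + 2·6^2 = $28.
Because $100 ≥ $28, revenue can cover variable cost; the firm operates.
Set P = MC: 100 = 100 - 48Q + 6Q^2 → -48Q + 6Q^2 = 0. The roots are Q = 0 and Q = 8; the profit-maximizing output is on the rising part of MC, so Q* = 8.
Check: AVC at Q = 8 is $36 ≤ P, so revenue covers variable cost.
Profit = P·Q − TC = 100·8 − 355 = $445.

Produce at Q = 8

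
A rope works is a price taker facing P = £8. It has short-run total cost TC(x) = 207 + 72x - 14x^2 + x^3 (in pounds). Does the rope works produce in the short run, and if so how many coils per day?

Shut down

From TC, MC = TC'(x) = 72 - 28x + 3x^2 and AVC = VC/x = 72 - 14x + x^2.
The AVC parabola has its vertex at x = 14/2 = 7, where AVC = 72 - 14·7 + 7^2 = £23.
Since P = £8 < min AVC = £23, price fails to cover variable cost at any output.
The firm minimizes its loss by shutting down and losing only its fixed cost of £207.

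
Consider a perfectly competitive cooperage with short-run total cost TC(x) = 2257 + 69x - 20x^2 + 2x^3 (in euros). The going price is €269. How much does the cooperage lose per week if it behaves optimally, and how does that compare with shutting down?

Profit = -€257 at x = 10

AVC = 69 - 20x + 2x^2; min AVC = €19 at x = 5. Since P = €269 ≥ min AVC, the firm produces.
With MC = 69 - 40x + 6x^2, P = MC on the upward-sloping part at x* = 10.
TR = 269·10 = 2690. TC = 2257 + 690 = 2947. Profit = 2690 − 2947 = -€257.
That loss of €257 beats the €2257 the firm would lose by shutting down; producing recovers €2000 of fixed cost.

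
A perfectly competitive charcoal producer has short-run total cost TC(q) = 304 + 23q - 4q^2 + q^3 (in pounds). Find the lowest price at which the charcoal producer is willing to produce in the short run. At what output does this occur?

The firm shuts down when price falls below the minimum of average variable cost. AVC = VC/q = 23 - 4q + q^2.
At the minimum of AVC, MC = AVC. MC = 23 - 8q + 3q^2; setting MC = AVC gives 2q^2 - 4q = 0, so q = 2. min AVC = 19.
So the shutdown price is £19.

£19 per unit, at q = 2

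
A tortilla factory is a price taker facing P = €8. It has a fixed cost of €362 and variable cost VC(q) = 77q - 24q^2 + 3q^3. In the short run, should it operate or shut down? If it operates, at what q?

Shut down

Strip out fixed cost: VC = 77q - 24q^2 + 3q^3. Then AVC = 77 - 24q + 3q^2 and MC = 77 - 48q + 9q^2.
The AVC parabola has its vertex at q = 24/6 = 4, where AVC = 77 - 24·4 + 3·4^2 = €29.
Since P = €8 < min AVC = €29, price fails to cover variable cost at any output.
Best response: produce nothing and absorb the €362 fixed cost.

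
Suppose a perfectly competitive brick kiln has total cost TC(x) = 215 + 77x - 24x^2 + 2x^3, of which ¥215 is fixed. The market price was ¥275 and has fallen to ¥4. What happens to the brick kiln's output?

MC = 77 - 48x + 6x^2; the shutdown threshold is min AVC = ¥5 (at x = 6).
With P = ¥275 above the shutdown price, P = MC gives x = 11.
At P = ¥4 < min AVC = ¥5, price no longer covers variable cost at any output, so the firm shuts down: x = 0.

Output falls from 11 to 0 (the firm shuts down)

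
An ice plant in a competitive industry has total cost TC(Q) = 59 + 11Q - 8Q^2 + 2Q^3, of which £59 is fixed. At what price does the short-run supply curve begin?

The shutdown price is the minimum of AVC. VC = 11Q - 8Q^2 + 2Q^3, so AVC = 11 - 8Q + 2Q^2.
At the minimum of AVC, MC = AVC. MC = 11 - 16Q + 6Q^2; setting MC = AVC gives 4Q^2 - 8Q = 0, so Q = 2. min AVC = 3.
The firm shuts down for any P below £3.

£3 per unit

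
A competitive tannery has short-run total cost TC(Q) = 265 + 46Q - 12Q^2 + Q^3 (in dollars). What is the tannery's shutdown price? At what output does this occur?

$10 per unit, at Q = 6

Short-run supply begins at min AVC. From VC = 46Q - 12Q^2 + Q^3, AVC = 46 - 12Q + Q^2.
At the minimum of AVC, MC = AVC. MC = 46 - 24Q + 3Q^2; setting MC = AVC gives 2Q^2 - 12Q = 0, so Q = 6. min AVC = 10.
The firm shuts down for any P below $10.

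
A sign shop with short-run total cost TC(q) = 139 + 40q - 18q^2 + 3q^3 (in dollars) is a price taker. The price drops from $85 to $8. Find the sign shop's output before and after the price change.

AVC = 40 - 18q + 3q^2, minimized at q = 3 where min AVC = $13. MC = 40 - 36q + 9q^2.
With P = $85 above the shutdown price, P = MC gives q = 5.
At P = $8 < min AVC = $13, price no longer covers variable cost at any output, so the firm shuts down: q = 0.

Output falls from 5 to 0 (the firm shuts down)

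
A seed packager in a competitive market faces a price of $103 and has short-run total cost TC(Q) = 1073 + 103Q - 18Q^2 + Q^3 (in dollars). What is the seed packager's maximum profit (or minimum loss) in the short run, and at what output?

Profit = -$209 at Q = 12

AVC = 103 - 18Q + Q^2 has its minimum $22 at Q = 9; price $103 clears that bar, so the firm operates.
MC = 103 - 36Q + 3Q^2. Setting P = MC and taking the root on the rising branch gives Q* = 12.
TR = 103·12 = 1236. TC = 1073 + 372 = 1445. Profit = 1236 − 1445 = -$209.
By producing, the firm covers all variable cost plus $864 of fixed cost; shutting down would lose the full $1073.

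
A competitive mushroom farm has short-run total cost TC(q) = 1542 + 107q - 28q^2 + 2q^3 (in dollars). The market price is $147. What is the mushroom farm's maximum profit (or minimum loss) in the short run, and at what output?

Profit = -$342 at q = 10

AVC = 107 - 28q + 2q^2 has its minimum $9 at q = 7; price $147 clears that bar, so the firm operates.
With MC = 107 - 56q + 6q^2, P = MC on the upward-sloping part at q* = 10.
TR = 147·10 = 1470. TC = 1542 + 270 = 1812. Profit = 1470 − 1812 = -$342.
Shutting down would mean losing the fixed cost of $1542, so operating at a loss of $342 is better by $1200.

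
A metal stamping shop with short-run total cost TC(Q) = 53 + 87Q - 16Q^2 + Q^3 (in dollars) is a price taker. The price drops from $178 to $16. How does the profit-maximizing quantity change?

MC = 87 - 32Q + 3Q^2; the shutdown threshold is min AVC = $23 (at Q = 8).
With P = $178 above the shutdown price, P = MC gives Q = 13.
At P = $16 < min AVC = $23, price no longer covers variable cost at any output, so the firm shuts down: Q = 0.

Output falls from 13 to 0 (the firm shuts down)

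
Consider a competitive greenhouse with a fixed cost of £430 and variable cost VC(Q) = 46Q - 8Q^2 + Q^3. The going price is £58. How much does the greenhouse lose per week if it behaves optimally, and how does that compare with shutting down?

Profit = -£286 at Q = 6

AVC = 46 - 8Q + Q^2 has its minimum £30 at Q = 4; price £58 clears that bar, so the firm operates.
MC = 46 - 16Q + 3Q^2. Setting P = MC and taking the root on the rising branch gives Q* = 6.
TR = 58·6 = 348. TC = 430 + 204 = 634. Profit = 348 − 634 = -£286.
Shutting down would mean losing the fixed cost of £430, so operating at a loss of £286 is better by £144.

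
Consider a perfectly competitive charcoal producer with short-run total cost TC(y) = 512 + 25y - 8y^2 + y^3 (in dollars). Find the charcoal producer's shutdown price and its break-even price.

AVC = 25 - 8y + y^2; minimized at y = 4, giving min AVC = $9. That is the shutdown price.
ATC = 512/y + 25 - 8y + y^2. Setting dATC/dy = −512/y^2 − 8 + 2y = 0 gives y = 8 (since 2·8^3 − 8·8^2 = 512).
min ATC = 512/8 + 25 − 8·8 + 8^2 = $89. That is the break-even price.
For $9 ≤ P < $89 the firm produces at a loss; below $9 it shuts down.

Shutdown price = $9; break-even price = $89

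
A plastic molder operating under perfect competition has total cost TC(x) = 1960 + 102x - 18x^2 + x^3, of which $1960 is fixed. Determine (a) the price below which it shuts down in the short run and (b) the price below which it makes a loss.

Shutdown price = $21; break-even price = $186

Shutdown price = min AVC. AVC = 102 - 18x + x^2, with vertex at x = 9 and minimum $21.
ATC = 1960/x + 102 - 18x + x^2. Setting dATC/dx = −1960/x^2 − 18 + 2x = 0 gives x = 14 (since 2·14^3 − 18·14^2 = 1960).
min ATC = 1960/14 + 102 − 18·14 + 14^2 = $186. That is the break-even price.
For $21 ≤ P < $186 the firm produces at a loss; below $21 it shuts down.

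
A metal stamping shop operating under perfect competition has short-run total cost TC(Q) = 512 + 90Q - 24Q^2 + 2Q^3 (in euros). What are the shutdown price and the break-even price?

Shutdown price = €18; break-even price = €90

Shutdown price = min AVC. AVC = 90 - 24Q + 2Q^2, with vertex at Q = 6 and minimum €18.
ATC = 512/Q + 90 - 24Q + 2Q^2. Setting dATC/dQ = −512/Q^2 − 24 + 4Q = 0 gives Q = 8 (since 4·8^3 − 24·8^2 = 512).
min ATC = 512/8 + 90 − 24·8 + 2·8^2 = €90. That is the break-even price.
For €18 ≤ P < €90 the firm produces at a loss; below €18 it shuts down.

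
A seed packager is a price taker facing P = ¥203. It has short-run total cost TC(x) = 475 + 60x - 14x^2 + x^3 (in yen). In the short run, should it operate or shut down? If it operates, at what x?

Variable cost is VC = 60x - 14x^2 + x^3, so AVC = VC/x = 60 - 14x + x^2 and MC = dTC/dx = 60 - 28x + 3x^2.
AVC is minimized where dAVC/dx = -14 + 2x = 0, at x = 7; min AVC = 60 - 14·7 + 7^2 = ¥11.
Since P = ¥203 ≥ min AVC = ¥11, price covers variable cost and the firm should produce.
Set P = MC: 203 = 60 - 28x + 3x^2 → -143 - 28x + 3x^2 = 0. The roots are x = -11/3 and x = 13; the profit-maximizing output is on the rising part of MC, so x* = 13.
Check: AVC at x = 13 is ¥47 ≤ P, so revenue covers variable cost.
Profit = P·x − TC = 203·13 − 1086 = ¥1553.

Produce at x = 13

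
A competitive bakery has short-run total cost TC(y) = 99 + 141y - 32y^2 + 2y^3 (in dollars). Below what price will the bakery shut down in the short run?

$13 per unit

The firm shuts down when price falls below the minimum of average variable cost. AVC = VC/y = 141 - 32y + 2y^2.
At the minimum of AVC, MC = AVC. MC = 141 - 64y + 6y^2; setting MC = AVC gives 4y^2 - 32y = 0, so y = 8. min AVC = 13.
The firm shuts down for any P below $13.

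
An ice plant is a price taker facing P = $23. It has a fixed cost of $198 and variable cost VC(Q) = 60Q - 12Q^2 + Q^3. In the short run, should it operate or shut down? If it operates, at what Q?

Shut down

Strip out fixed cost: VC = 60Q - 12Q^2 + Q^3. Then AVC = 60 - 12Q + Q^2 and MC = 60 - 24Q + 3Q^2.
AVC is minimized where dAVC/dQ = -12 + 2Q = 0, at Q = 6; min AVC = 60 - 12·6 + 6^2 = $24.
P = $23 lies below min AVC = $24; no output level covers variable cost.
The firm minimizes its loss by shutting down and losing only its fixed cost of $198.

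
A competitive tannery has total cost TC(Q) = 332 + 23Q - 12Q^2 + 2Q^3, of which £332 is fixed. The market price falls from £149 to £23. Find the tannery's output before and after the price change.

Output falls from 7 to 4

MC = 23 - 24Q + 6Q^2; the shutdown threshold is min AVC = £5 (at Q = 3).
At P = £149 ≥ min AVC, set P = MC on the rising branch: Q = 7.
At P = £23 ≥ min AVC, set P = MC: Q = 4. The firm stays open but cuts output.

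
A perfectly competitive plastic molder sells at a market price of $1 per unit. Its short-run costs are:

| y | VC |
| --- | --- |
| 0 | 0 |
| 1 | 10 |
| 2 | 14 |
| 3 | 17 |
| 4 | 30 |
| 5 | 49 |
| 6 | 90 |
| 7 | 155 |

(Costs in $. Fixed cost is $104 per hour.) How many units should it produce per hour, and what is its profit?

y = 0 (shut down); profit = -$104

Tabulate TR − TC: y=0: -104; y=1: -113; y=2: -116; y=3: -118; y=4: -130; y=5: -148; y=6: -188; y=7: -252.
Profit is highest at y = 0. Equivalently, the lowest AVC in the table is 17/3 ≈ $5.67 at y = 3, and P = $1 falls below it — price never covers variable cost, so the firm shuts down and loses only its fixed cost.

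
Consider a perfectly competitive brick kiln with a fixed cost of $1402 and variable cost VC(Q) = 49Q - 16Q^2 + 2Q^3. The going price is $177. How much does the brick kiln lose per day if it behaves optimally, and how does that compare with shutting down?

Profit = -$378 at Q = 8

AVC = 49 - 16Q + 2Q^2 has its minimum $17 at Q = 4; price $177 clears that bar, so the firm operates.
With MC = 49 - 32Q + 6Q^2, P = MC on the upward-sloping part at Q* = 8.
TR = 177·8 = 1416. TC = 1402 + 392 = 1794. Profit = 1416 − 1794 = -$378.
By producing, the firm covers all variable cost plus $1024 of fixed cost; shutting down would lose the full $1402.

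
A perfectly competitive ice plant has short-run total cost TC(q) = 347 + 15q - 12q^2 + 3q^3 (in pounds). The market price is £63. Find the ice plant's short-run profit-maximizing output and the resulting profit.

AVC = 15 - 12q + 3q^2; min AVC = £3 at q = 2. Since P = £63 ≥ min AVC, the firm produces.
With MC = 15 - 24q + 9q^2, P = MC on the upward-sloping part at q* = 4.
TR = 63·4 = 252. TC = 347 + 60 = 407. Profit = 252 − 407 = -£155.
Shutting down would mean losing the fixed cost of £347, so operating at a loss of £155 is better by £192.

Profit = -£155 at q = 4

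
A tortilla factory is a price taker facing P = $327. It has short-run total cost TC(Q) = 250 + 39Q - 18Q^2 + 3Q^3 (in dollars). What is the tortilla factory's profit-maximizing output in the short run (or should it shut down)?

Strip out fixed cost: VC = 39Q - 18Q^2 + 3Q^3. Then AVC = 39 - 18Q + 3Q^2 and MC = 39 - 36Q + 9Q^2.
The AVC parabola has its vertex at Q = 18/6 = 3, where AVC = 39 - 18·3 + 3·3^2 = $12.
Because $327 ≥ $12, revenue can cover variable cost; the firm operates.
Solving P = MC: -288 - 36Q + 9Q^2 = 0 ⇒ Q = -4 or 8. On the upward-sloping branch, Q* = 8.
Check: AVC at Q = 8 is $87 ≤ P, so revenue covers variable cost.
Profit = P·Q − TC = 327·8 − 946 = $1670.

Produce at Q = 8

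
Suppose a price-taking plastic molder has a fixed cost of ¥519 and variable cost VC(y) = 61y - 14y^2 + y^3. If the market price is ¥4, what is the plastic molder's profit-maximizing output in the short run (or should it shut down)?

From TC, MC = TC'(y) = 61 - 28y + 3y^2 and AVC = VC/y = 61 - 14y + y^2.
AVC is minimized where dAVC/dy = -14 + 2y = 0, at y = 7; min AVC = 61 - 14·7 + 7^2 = ¥12.
With P < min AVC (¥4 < ¥12), every unit sold adds to the loss.
Shutting down limits the loss to fixed cost, ¥519.

Shut down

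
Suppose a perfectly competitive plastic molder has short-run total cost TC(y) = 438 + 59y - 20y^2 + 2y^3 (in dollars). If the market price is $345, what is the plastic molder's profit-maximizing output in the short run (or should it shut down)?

Strip out fixed cost: VC = 59y - 20y^2 + 2y^3. Then AVC = 59 - 20y + 2y^2 and MC = 59 - 40y + 6y^2.
The AVC parabola has its vertex at y = 20/4 = 5, where AVC = 59 - 20·5 + 2·5^2 = $9.
Because $345 ≥ $9, revenue can cover variable cost; the firm operates.
Set P = MC: 345 = 59 - 40y + 6y^2 → -286 - 40y + 6y^2 = 0. The roots are y = -13/3 and y = 11; the profit-maximizing output is on the rising part of MC, so y* = 11.
Check: AVC at y = 11 is $81 ≤ P, so revenue covers variable cost.
Profit = P·y − TC = 345·11 − 1329 = $2466.

Produce at y = 11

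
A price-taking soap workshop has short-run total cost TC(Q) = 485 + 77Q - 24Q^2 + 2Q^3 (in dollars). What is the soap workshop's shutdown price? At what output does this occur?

$5 per unit, at Q = 6

Short-run supply begins at min AVC. From VC = 77Q - 24Q^2 + 2Q^3, AVC = 77 - 24Q + 2Q^2.
At the minimum of AVC, MC = AVC. MC = 77 - 48Q + 6Q^2; setting MC = AVC gives 4Q^2 - 24Q = 0, so Q = 6. min AVC = 5.
So the shutdown price is $5.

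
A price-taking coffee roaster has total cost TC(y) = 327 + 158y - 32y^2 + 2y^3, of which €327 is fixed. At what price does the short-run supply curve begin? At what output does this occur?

€30 per unit, at y = 8

The shutdown price is the minimum of AVC. VC = 158y - 32y^2 + 2y^3, so AVC = 158 - 32y + 2y^2.
dAVC/dy = -32 + 4y = 0 gives y = 8. min AVC = 158 - 32·8 + 2·8^2 = 30.
The firm shuts down for any P below €30.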